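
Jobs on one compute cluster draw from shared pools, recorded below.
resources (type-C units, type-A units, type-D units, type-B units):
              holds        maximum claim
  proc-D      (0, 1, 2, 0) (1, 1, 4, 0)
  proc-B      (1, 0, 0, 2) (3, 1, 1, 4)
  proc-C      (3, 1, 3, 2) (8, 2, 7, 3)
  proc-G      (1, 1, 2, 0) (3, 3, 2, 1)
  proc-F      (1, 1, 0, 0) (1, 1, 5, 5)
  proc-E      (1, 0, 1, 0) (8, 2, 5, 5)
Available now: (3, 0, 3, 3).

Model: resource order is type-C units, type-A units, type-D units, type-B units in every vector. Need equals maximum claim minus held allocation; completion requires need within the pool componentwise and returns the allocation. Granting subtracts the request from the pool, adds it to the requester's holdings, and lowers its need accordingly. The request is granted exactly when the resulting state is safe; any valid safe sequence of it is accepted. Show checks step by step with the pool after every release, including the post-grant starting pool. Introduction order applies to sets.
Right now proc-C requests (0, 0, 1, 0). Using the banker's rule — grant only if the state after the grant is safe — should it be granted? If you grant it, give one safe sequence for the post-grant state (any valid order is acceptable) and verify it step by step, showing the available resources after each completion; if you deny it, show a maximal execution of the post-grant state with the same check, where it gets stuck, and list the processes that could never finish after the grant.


DENY: after the grant no complete ordering would exist.
Key observation: after proc-D, proc-B the pool peaks at (4, 1, 4, 5), and each blocked process is short somewhere: proc-C on type-C units; proc-G on type-A units; proc-F on type-D units; proc-E on type-C units, type-A units.
On the post-grant state, proc-D, proc-B is a maximal run — nothing extends it. Step-by-step check:
  pool = (3, 0, 2, 3)
  proc-D needs (1, 0, 2, 0) <= (3, 0, 2, 3) -> finishes; pool += (0, 1, 2, 0) = (3, 1, 4, 3)
  proc-B needs (2, 1, 1, 2) <= (3, 1, 4, 3) -> finishes; pool += (1, 0, 0, 2) = (4, 1, 4, 5)
  blocked: proc-C wants (5, 1, 3, 1), pool (4, 1, 4, 5) — not enough type-C units
  blocked: proc-G wants (2, 2, 0, 1), pool (4, 1, 4, 5) — not enough type-A units
  blocked: proc-F wants (0, 0, 5, 5), pool (4, 1, 4, 5) — not enough type-D units
  blocked: proc-E wants (7, 2, 4, 5), pool (4, 1, 4, 5) — not enough type-C units and type-A units
Processes that could never finish after the grant: proc-C, proc-G, proc-F and proc-E.


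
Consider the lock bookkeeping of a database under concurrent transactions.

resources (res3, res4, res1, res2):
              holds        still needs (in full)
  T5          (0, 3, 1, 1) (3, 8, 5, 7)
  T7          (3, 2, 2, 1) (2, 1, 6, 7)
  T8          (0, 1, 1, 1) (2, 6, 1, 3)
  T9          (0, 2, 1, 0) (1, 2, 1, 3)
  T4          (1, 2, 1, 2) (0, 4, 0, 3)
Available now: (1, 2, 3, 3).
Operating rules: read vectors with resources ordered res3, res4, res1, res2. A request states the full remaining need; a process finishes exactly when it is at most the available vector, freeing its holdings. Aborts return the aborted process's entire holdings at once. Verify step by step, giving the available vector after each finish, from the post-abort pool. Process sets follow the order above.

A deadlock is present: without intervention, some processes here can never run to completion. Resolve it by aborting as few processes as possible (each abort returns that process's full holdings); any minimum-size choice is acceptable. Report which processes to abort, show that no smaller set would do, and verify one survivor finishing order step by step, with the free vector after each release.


Minimum abort set: T5.
Key observation: aborting T5 returns (0, 3, 1, 1), and T7 — hopeless before — runs at step 4 with the returned capacity in the pool.
Minimality: the empty abort set fails — the state is deadlocked as it stands.
Survivors finish in the order: T4, T8, T9, T7. Walking it through (pool after the aborts first):
  pool = (1, 5, 4, 4)
  run T4 (needs (0, 4, 0, 3), free (1, 5, 4, 4)); after release of (1, 2, 1, 2) the pool is (2, 7, 5, 6)
  run T8 (needs (2, 6, 1, 3), free (2, 7, 5, 6)); after release of (0, 1, 1, 1) the pool is (2, 8, 6, 7)
  run T9 (needs (1, 2, 1, 3), free (2, 8, 6, 7)); after release of (0, 2, 1, 0) the pool is (2, 10, 7, 7)
  run T7 (needs (2, 1, 6, 7), free (2, 10, 7, 7)); after release of (3, 2, 2, 1) the pool is (5, 12, 9, 8)


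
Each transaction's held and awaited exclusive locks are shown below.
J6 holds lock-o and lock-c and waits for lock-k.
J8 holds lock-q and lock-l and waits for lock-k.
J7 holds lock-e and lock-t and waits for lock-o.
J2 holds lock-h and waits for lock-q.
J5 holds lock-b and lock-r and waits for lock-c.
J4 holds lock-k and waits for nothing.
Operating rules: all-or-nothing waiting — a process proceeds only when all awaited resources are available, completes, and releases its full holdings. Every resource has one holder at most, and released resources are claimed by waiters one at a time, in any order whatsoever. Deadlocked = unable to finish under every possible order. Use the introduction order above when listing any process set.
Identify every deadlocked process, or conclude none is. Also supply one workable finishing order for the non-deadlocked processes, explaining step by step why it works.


No process is deadlocked.
Key observation: every chain of waits terminates; starting from the processes that wait on nothing, all the rest unlock in turn.
One completion order for the rest: J4, J6, J7, J5, J8, J2.
Check, step by step:
  J4 waits on nothing -> runs at once and releases lock-k
  J6 waits on lock-k — all released -> runs and releases lock-o and lock-c
  J7 waits on lock-o — all released -> runs and releases lock-e and lock-t
  J5 waits on lock-c — all released -> runs and releases lock-b and lock-r
  J8 waits on lock-k — all released -> runs and releases lock-q and lock-l
  J2 waits on lock-q — all released -> runs and releases lock-h


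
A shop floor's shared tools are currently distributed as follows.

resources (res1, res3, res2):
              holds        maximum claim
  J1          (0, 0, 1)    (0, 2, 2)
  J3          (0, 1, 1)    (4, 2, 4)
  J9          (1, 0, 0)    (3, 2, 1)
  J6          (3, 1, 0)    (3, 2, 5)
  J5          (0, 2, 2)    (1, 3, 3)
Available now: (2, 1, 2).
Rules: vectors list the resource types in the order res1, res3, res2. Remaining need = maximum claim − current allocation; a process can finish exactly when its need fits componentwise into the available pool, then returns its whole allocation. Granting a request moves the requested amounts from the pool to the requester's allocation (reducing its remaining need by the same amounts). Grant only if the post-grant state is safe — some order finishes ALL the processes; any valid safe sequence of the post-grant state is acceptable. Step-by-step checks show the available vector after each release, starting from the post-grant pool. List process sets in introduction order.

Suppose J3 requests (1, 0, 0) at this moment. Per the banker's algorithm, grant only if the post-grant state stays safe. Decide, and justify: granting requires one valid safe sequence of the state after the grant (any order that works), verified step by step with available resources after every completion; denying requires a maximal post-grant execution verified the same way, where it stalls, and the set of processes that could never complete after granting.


GRANT. The post-grant state is safe; one safe sequence: J5, J1, J6, J9, J3.
Key observation: the grant leaves (1, 1, 2) free — enough for J5, whose release restarts the cascade.
Verifying the post-grant state step by step:
  pool = (1, 1, 2)
  run J5 (needs (1, 1, 1), free (1, 1, 2)); after release of (0, 2, 2) the pool is (1, 3, 4)
  run J1 (needs (0, 2, 1), free (1, 3, 4)); after release of (0, 0, 1) the pool is (1, 3, 5)
  run J6 (needs (0, 1, 5), free (1, 3, 5)); after release of (3, 1, 0) the pool is (4, 4, 5)
  run J9 (needs (2, 2, 1), free (4, 4, 5)); after release of (1, 0, 0) the pool is (5, 4, 5)
  run J3 (needs (3, 1, 3), free (5, 4, 5)); after release of (1, 1, 1) the pool is (6, 5, 6)


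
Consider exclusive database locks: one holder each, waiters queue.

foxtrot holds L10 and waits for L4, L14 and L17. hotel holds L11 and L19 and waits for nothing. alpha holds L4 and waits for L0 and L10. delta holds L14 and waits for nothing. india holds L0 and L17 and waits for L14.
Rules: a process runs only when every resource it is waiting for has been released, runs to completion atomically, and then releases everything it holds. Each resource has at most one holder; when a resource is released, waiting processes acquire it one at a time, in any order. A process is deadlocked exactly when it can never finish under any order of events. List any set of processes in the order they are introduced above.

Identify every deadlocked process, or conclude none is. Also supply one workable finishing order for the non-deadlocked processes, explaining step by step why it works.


Deadlocked set: foxtrot and alpha.
Key observation: the waits loop around foxtrot -> alpha -> foxtrot with no way out; no other process is dragged down with it.
One completion order for the rest: delta, india, hotel.
Step-by-step check:
  delta: no waits; runs immediately, freeing L14
  india: everything it awaited (L14) is free; runs, freeing L0 and L17
  hotel: no waits; runs immediately, freeing L11 and L19


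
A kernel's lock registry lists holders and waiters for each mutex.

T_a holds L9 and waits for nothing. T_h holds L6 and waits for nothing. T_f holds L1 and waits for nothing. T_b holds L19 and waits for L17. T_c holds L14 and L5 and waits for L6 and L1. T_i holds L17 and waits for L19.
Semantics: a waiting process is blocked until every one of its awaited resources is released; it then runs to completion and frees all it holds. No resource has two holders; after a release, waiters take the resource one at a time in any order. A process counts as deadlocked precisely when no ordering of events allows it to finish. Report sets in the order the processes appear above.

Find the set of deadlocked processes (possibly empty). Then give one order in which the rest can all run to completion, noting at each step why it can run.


Deadlocked set: T_b and T_i.
Key observation: nobody on the ring T_b -> T_i -> T_b can start until another member finishes, which never happens; no other process is dragged down with it.
A valid finishing order for the others: T_f, T_a, T_h, T_c.
Step-by-step check:
  T_f: no waits; runs immediately, freeing L1
  T_a: no waits; runs immediately, freeing L9
  T_h: no waits; runs immediately, freeing L6
  run T_c (all its waits — L6 and L1 — are resolved); releases L14 and L5


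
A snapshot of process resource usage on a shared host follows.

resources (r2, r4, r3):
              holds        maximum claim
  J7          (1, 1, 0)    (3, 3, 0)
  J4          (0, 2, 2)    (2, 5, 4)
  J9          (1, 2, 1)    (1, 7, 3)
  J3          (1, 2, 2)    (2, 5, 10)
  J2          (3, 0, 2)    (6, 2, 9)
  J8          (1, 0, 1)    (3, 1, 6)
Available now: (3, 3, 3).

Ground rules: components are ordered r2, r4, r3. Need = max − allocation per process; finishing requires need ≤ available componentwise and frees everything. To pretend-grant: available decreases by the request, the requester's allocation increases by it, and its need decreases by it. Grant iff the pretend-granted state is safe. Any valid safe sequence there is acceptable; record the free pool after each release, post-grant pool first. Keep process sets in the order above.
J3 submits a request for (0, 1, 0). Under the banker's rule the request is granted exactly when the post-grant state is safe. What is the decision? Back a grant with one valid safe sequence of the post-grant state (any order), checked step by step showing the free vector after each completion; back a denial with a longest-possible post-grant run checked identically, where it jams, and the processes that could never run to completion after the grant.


GRANT. The post-grant state is safe; one safe sequence: J7, J4, J8, J9, J2, J3.
Key observation: with (3, 2, 3) left after the transfer, J7 can run at once — the state stays safe.
Check on the post-grant state, step by step:
  pool = (3, 2, 3)
  run J7 (needs (2, 2, 0), free (3, 2, 3)); after release of (1, 1, 0) the pool is (4, 3, 3)
  run J4 (needs (2, 3, 2), free (4, 3, 3)); after release of (0, 2, 2) the pool is (4, 5, 5)
  run J8 (needs (2, 1, 5), free (4, 5, 5)); after release of (1, 0, 1) the pool is (5, 5, 6)
  run J9 (needs (0, 5, 2), free (5, 5, 6)); after release of (1, 2, 1) the pool is (6, 7, 7)
  run J2 (needs (3, 2, 7), free (6, 7, 7)); after release of (3, 0, 2) the pool is (9, 7, 9)
  run J3 (needs (1, 2, 8), free (9, 7, 9)); after release of (1, 3, 2) the pool is (10, 10, 11)


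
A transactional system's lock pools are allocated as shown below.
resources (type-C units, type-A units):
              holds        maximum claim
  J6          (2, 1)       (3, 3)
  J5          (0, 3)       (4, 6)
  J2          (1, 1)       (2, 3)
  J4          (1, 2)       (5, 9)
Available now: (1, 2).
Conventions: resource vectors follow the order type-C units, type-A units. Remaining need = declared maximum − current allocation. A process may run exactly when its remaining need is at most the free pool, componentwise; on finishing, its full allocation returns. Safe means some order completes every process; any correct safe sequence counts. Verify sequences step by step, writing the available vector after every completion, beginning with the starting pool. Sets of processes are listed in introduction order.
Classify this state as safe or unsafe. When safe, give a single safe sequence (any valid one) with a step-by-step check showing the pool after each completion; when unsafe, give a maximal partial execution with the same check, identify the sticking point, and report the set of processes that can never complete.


SAFE. One safe sequence: J6, J2, J5, J4.
Key observation: J6 marks the first exact bind of the order: its need (1, 2) fits the free (1, 2) with zero slack on a requested resource.
Check, step by step:
  pool = (1, 2)
  J6: need (1, 2) fits (1, 2); releases (2, 1), pool now (3, 3)
  J2: need (1, 2) fits (3, 3); releases (1, 1), pool now (4, 4)
  J5: need (4, 3) fits (4, 4); releases (0, 3), pool now (4, 7)
  J4: need (4, 7) fits (4, 7); releases (1, 2), pool now (5, 9)


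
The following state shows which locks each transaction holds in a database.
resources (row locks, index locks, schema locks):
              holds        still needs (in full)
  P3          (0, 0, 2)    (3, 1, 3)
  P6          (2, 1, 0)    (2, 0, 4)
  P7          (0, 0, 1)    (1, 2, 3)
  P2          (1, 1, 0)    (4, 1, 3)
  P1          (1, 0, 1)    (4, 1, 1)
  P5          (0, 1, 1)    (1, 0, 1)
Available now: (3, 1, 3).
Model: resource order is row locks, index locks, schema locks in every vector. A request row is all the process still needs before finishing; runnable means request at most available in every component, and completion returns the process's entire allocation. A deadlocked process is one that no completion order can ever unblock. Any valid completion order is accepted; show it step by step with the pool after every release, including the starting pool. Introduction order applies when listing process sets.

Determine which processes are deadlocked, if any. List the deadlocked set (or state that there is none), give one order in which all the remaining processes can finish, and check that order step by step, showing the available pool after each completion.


The deadlocked set is empty.
Key observation: starting with P3, each completion frees enough for the next — no one is permanently blocked.
The rest can finish in the order P3, P6, P1, P5, P2, P7. Verifying each step:
  pool = (3, 1, 3)
  P3: need (3, 1, 3) fits (3, 1, 3); releases (0, 0, 2), pool now (3, 1, 5)
  P6: need (2, 0, 4) fits (3, 1, 5); releases (2, 1, 0), pool now (5, 2, 5)
  P1: need (4, 1, 1) fits (5, 2, 5); releases (1, 0, 1), pool now (6, 2, 6)
  P5: need (1, 0, 1) fits (6, 2, 6); releases (0, 1, 1), pool now (6, 3, 7)
  P2: need (4, 1, 3) fits (6, 3, 7); releases (1, 1, 0), pool now (7, 4, 7)
  P7: need (1, 2, 3) fits (7, 4, 7); releases (0, 0, 1), pool now (7, 4, 8)


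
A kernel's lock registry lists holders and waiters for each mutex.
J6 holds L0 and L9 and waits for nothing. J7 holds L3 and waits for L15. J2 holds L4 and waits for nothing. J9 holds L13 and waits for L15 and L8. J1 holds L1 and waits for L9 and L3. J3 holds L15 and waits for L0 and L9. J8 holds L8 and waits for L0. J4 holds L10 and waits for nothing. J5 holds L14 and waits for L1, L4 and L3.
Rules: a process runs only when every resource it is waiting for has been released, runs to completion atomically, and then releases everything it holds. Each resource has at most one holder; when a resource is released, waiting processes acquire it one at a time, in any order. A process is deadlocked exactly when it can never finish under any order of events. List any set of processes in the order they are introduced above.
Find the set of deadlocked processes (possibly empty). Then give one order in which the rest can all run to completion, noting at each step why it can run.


No process is deadlocked.
Key observation: the wait relation is loop-free; peeling off processes with no waits unwinds the whole state.
One completion order for the rest: J6, J4, J3, J2, J8, J7, J1, J9, J5.
Verifying each step:
  J6: no waits; runs immediately, freeing L0 and L9
  J4: no waits; runs immediately, freeing L10
  J3 waits on L0 and L9 — all released -> runs and releases L15
  J2: no waits; runs immediately, freeing L4
  J8 waits on L0 — all released -> runs and releases L8
  J7 waits on L15 — all released -> runs and releases L3
  J1 waits on L9 and L3 — all released -> runs and releases L1
  J9 waits on L15 and L8 — all released -> runs and releases L13
  J5 waits on L1, L4 and L3 — all released -> runs and releases L14


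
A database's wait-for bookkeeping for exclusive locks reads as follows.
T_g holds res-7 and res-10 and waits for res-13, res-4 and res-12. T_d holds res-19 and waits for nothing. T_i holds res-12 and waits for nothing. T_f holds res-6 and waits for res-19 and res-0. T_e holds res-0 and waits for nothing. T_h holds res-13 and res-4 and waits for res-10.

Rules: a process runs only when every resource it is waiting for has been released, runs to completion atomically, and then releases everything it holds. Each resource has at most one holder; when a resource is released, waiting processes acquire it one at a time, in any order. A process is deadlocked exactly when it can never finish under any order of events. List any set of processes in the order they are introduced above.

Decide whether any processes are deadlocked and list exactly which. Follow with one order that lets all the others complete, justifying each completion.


The deadlocked set is T_g and T_h.
Key observation: nobody on the ring T_g -> T_h -> T_g can start until another member finishes, which never happens; no other process is dragged down with it.
The rest can finish in the order T_e, T_d, T_f, T_i.
Check, step by step:
  T_e waits on nothing -> runs at once and releases res-0
  T_d waits on nothing -> runs at once and releases res-19
  run T_f (all its waits — res-19 and res-0 — are resolved); releases res-6
  T_i waits on nothing -> runs at once and releases res-12


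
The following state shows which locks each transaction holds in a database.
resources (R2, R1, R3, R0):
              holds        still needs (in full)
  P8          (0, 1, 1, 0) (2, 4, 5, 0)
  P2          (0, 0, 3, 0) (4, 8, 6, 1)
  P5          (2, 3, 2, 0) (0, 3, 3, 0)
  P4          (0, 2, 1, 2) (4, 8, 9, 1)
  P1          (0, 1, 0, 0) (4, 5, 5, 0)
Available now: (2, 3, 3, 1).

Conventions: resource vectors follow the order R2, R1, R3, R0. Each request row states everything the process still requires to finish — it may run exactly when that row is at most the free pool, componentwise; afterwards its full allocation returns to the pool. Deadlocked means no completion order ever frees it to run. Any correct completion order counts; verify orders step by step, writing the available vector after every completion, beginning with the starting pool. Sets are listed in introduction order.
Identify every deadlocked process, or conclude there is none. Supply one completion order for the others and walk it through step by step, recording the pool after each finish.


No process is deadlocked.
Key observation: there is always a runnable process — P5 first — so the state unwinds completely.
The rest can finish in the order P5, P8, P1, P2, P4. Walking it through:
  pool = (2, 3, 3, 1)
  run P5 (needs (0, 3, 3, 0), free (2, 3, 3, 1)); after release of (2, 3, 2, 0) the pool is (4, 6, 5, 1)
  run P8 (needs (2, 4, 5, 0), free (4, 6, 5, 1)); after release of (0, 1, 1, 0) the pool is (4, 7, 6, 1)
  run P1 (needs (4, 5, 5, 0), free (4, 7, 6, 1)); after release of (0, 1, 0, 0) the pool is (4, 8, 6, 1)
  run P2 (needs (4, 8, 6, 1), free (4, 8, 6, 1)); after release of (0, 0, 3, 0) the pool is (4, 8, 9, 1)
  run P4 (needs (4, 8, 9, 1), free (4, 8, 9, 1)); after release of (0, 2, 1, 2) the pool is (4, 10, 10, 3)


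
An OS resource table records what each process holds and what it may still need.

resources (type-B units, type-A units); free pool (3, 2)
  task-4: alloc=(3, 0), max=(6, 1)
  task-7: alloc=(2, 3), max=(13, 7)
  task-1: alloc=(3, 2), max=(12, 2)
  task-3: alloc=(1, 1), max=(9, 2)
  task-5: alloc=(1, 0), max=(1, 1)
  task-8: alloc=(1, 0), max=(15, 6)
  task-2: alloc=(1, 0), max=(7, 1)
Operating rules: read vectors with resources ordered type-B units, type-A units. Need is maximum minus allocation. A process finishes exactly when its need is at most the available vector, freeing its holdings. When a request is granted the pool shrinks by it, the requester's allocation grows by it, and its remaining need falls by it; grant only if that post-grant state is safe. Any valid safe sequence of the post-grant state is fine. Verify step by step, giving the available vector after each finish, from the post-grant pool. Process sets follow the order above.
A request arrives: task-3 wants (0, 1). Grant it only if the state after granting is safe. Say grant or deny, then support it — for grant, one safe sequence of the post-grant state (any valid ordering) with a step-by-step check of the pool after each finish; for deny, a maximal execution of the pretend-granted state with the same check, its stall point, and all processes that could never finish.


GRANT. The post-grant state is safe; one safe sequence: task-4, task-5, task-2, task-3, task-1, task-7, task-8.
Key observation: after the grant the pool drops to (3, 1), which still lets task-4 finish first and unwind the rest.
Check on the post-grant state, step by step:
  pool = (3, 1)
  task-4 needs (3, 1) <= (3, 1) -> finishes; pool += (3, 0) = (6, 1)
  task-5 needs (0, 1) <= (6, 1) -> finishes; pool += (1, 0) = (7, 1)
  task-2 needs (6, 1) <= (7, 1) -> finishes; pool += (1, 0) = (8, 1)
  task-3 needs (8, 0) <= (8, 1) -> finishes; pool += (1, 2) = (9, 3)
  task-1 needs (9, 0) <= (9, 3) -> finishes; pool += (3, 2) = (12, 5)
  task-7 needs (11, 4) <= (12, 5) -> finishes; pool += (2, 3) = (14, 8)
  task-8 needs (14, 6) <= (14, 8) -> finishes; pool += (1, 0) = (15, 8)


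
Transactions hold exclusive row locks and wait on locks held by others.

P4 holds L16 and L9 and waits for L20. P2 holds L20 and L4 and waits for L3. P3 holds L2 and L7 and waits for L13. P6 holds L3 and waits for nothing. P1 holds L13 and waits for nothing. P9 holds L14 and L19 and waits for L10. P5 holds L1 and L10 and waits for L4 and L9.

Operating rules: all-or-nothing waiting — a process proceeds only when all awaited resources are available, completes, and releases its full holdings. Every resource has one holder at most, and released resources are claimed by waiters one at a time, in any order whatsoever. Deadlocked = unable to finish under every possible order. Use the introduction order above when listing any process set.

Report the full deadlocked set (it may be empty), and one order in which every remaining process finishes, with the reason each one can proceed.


The deadlocked set is empty.
Key observation: although several processes wait, no cycle exists — each chain bottoms out at a free runner.
The rest can finish in the order P6, P2, P4, P1, P5, P3, P9.
Check, step by step:
  P6 waits on nothing -> runs at once and releases L3
  run P2 (all its waits — L3 — are resolved); releases L20 and L4
  run P4 (all its waits — L20 — are resolved); releases L16 and L9
  P1 waits on nothing -> runs at once and releases L13
  run P5 (all its waits — L4 and L9 — are resolved); releases L1 and L10
  run P3 (all its waits — L13 — are resolved); releases L2 and L7
  run P9 (all its waits — L10 — are resolved); releases L14 and L19


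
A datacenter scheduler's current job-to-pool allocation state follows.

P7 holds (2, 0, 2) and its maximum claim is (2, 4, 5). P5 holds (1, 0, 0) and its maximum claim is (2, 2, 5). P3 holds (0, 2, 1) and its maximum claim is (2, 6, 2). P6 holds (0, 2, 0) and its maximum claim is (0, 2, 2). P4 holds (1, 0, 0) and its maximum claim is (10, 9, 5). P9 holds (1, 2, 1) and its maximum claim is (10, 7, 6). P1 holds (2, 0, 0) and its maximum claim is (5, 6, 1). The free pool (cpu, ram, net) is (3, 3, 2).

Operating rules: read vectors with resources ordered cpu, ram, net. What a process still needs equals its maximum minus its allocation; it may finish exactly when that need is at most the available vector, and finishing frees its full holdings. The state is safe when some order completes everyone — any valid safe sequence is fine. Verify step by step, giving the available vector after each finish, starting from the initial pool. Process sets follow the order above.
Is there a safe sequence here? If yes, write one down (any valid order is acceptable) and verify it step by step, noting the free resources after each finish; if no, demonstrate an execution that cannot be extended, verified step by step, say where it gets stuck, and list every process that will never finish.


UNSAFE — no complete ordering exists.
Key observation: the wall is cpu: completing P6, P3, P1, P7, P5 brings the pool only to (8, 7, 5), and all the rest need more.
Going as far as possible: P6, P3, P1, P7, P5; after that, nothing fits. Check, step by step:
  pool = (3, 3, 2)
  P6 needs (0, 0, 2) <= (3, 3, 2) -> finishes; pool += (0, 2, 0) = (3, 5, 2)
  P3 needs (2, 4, 1) <= (3, 5, 2) -> finishes; pool += (0, 2, 1) = (3, 7, 3)
  P1 needs (3, 6, 1) <= (3, 7, 3) -> finishes; pool += (2, 0, 0) = (5, 7, 3)
  P7 needs (0, 4, 3) <= (5, 7, 3) -> finishes; pool += (2, 0, 2) = (7, 7, 5)
  P5 needs (1, 2, 5) <= (7, 7, 5) -> finishes; pool += (1, 0, 0) = (8, 7, 5)
  blocked: P4 wants (9, 9, 5), pool (8, 7, 5) — not enough cpu and ram
  blocked: P9 wants (9, 5, 5), pool (8, 7, 5) — not enough cpu
Never able to finish: P4 and P9.


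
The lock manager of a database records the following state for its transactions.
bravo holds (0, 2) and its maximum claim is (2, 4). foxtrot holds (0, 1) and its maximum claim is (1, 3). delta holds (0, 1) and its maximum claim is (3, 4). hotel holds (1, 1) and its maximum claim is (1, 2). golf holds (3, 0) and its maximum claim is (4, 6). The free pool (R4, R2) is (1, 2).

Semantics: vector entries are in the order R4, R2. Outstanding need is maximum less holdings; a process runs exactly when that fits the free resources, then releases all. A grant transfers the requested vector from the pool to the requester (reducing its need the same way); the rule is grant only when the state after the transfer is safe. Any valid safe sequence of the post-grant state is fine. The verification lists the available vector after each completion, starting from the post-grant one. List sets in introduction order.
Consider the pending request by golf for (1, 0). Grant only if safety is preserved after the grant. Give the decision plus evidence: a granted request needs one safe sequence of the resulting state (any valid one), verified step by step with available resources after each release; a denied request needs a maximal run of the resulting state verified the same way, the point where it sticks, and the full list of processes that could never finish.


DENY — the pretend-granted state is unsafe.
Key observation: after hotel, foxtrot the pool peaks at (1, 4), and each blocked process is short somewhere: bravo on R4; delta on R4; golf on R2.
After a pretend grant, a maximal execution: hotel, foxtrot — then nothing else fits. Step-by-step check:
  pool = (0, 2)
  hotel: need (0, 1) fits (0, 2); releases (1, 1), pool now (1, 3)
  foxtrot: need (1, 2) fits (1, 3); releases (0, 1), pool now (1, 4)
  bravo still needs (2, 2) but only (1, 4) is free — short on R4
  delta still needs (3, 3) but only (1, 4) is free — short on R4
  golf still needs (0, 6) but only (1, 4) is free — short on R2
Processes that could never finish after the grant: bravo, delta and golf.


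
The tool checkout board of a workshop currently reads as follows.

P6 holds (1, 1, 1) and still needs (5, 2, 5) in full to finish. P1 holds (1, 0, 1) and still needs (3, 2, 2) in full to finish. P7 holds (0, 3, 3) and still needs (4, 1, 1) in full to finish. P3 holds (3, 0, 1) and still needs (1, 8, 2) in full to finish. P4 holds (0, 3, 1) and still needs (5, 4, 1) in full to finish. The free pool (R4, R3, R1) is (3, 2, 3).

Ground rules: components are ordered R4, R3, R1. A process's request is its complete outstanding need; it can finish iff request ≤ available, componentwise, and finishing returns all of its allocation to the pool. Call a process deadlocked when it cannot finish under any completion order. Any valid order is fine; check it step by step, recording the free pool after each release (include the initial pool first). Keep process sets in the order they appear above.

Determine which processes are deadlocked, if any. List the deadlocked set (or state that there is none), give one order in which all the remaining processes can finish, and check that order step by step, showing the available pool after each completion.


The deadlocked set is P6, P3 and P4.
Key observation: after P1, P7 the pool peaks at (4, 5, 7), and each blocked process is short somewhere: P6 on R4; P3 on R3; P4 on R4.
A valid finishing order for the others: P1, P7. Check, step by step:
  pool = (3, 2, 3)
  run P1 (needs (3, 2, 2), free (3, 2, 3)); after release of (1, 0, 1) the pool is (4, 2, 4)
  run P7 (needs (4, 1, 1), free (4, 2, 4)); after release of (0, 3, 3) the pool is (4, 5, 7)
The blocked processes can never fit:
  blocked: P6 wants (5, 2, 5), pool (4, 5, 7) — not enough R4
  blocked: P3 wants (1, 8, 2), pool (4, 5, 7) — not enough R3
  blocked: P4 wants (5, 4, 1), pool (4, 5, 7) — not enough R4


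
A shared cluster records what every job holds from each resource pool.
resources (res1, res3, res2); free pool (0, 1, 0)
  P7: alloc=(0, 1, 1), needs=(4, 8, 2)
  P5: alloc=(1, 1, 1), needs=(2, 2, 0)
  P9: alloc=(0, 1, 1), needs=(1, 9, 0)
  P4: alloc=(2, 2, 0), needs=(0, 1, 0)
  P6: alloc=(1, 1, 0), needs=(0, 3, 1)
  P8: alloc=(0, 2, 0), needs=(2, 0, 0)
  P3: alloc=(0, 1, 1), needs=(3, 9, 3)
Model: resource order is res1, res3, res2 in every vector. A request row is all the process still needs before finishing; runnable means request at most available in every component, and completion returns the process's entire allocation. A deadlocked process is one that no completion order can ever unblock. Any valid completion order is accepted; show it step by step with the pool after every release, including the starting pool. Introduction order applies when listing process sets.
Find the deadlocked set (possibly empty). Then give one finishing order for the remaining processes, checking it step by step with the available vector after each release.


Deadlocked: P7, P9 and P3.
Key observation: once P4, P8, P5, P6 finish, the pool peaks at (4, 7, 1) — and every remaining process still needs more res3 than that.
One completion order for the rest: P4, P8, P5, P6. Walking it through:
  pool = (0, 1, 0)
  P4 needs (0, 1, 0) <= (0, 1, 0) -> finishes; pool += (2, 2, 0) = (2, 3, 0)
  P8 needs (2, 0, 0) <= (2, 3, 0) -> finishes; pool += (0, 2, 0) = (2, 5, 0)
  P5 needs (2, 2, 0) <= (2, 5, 0) -> finishes; pool += (1, 1, 1) = (3, 6, 1)
  P6 needs (0, 3, 1) <= (3, 6, 1) -> finishes; pool += (1, 1, 0) = (4, 7, 1)
None of the blocked processes ever fits:
  blocked: P7 wants (4, 8, 2), pool (4, 7, 1) — not enough res3 and res2
  blocked: P9 wants (1, 9, 0), pool (4, 7, 1) — not enough res3
  blocked: P3 wants (3, 9, 3), pool (4, 7, 1) — not enough res3 and res2


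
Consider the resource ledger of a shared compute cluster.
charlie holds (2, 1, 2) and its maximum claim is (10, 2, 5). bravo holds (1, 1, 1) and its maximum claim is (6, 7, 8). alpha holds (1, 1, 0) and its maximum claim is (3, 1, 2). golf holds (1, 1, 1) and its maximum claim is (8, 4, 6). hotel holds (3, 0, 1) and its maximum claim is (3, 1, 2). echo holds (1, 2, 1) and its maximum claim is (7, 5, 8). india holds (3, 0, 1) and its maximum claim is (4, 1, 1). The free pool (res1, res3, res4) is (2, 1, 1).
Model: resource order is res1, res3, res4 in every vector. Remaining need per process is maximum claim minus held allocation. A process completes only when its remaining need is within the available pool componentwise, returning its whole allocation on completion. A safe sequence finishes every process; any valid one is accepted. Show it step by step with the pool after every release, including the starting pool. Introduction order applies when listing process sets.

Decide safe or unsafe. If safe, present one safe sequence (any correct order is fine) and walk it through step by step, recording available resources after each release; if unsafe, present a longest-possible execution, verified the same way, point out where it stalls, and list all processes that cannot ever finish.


UNSAFE — no complete ordering exists.
Key observation: the wall is res4: completing hotel, alpha, india, charlie, golf brings the pool only to (12, 4, 6), and all the rest need more.
The run hotel, alpha, india, charlie, golf cannot be extended any further. Walking it through:
  pool = (2, 1, 1)
  hotel needs (0, 1, 1) <= (2, 1, 1) -> finishes; pool += (3, 0, 1) = (5, 1, 2)
  alpha needs (2, 0, 2) <= (5, 1, 2) -> finishes; pool += (1, 1, 0) = (6, 2, 2)
  india needs (1, 1, 0) <= (6, 2, 2) -> finishes; pool += (3, 0, 1) = (9, 2, 3)
  charlie needs (8, 1, 3) <= (9, 2, 3) -> finishes; pool += (2, 1, 2) = (11, 3, 5)
  golf needs (7, 3, 5) <= (11, 3, 5) -> finishes; pool += (1, 1, 1) = (12, 4, 6)
  bravo cannot run: need (5, 6, 7) vs free (12, 4, 6) (insufficient res3 and res4)
  echo cannot run: need (6, 3, 7) vs free (12, 4, 6) (insufficient res4)
Permanently blocked: bravo and echo.


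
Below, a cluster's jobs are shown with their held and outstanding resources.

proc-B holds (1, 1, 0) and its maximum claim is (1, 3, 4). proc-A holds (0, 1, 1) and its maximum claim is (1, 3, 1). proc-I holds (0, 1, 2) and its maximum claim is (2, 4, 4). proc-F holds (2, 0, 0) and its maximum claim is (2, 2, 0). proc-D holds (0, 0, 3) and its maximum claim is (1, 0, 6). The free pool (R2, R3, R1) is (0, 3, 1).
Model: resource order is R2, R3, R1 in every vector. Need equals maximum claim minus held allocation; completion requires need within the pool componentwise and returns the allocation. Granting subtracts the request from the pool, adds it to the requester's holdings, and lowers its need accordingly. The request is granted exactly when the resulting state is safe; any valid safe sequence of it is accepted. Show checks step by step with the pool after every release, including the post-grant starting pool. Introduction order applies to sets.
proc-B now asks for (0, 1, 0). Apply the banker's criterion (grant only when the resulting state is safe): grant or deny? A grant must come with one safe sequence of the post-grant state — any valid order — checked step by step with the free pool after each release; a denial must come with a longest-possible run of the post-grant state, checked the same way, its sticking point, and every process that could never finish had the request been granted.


GRANT. The post-grant state is safe; one safe sequence: proc-F, proc-A, proc-I, proc-D, proc-B.
Key observation: with (0, 2, 1) left after the transfer, proc-F can run at once — the state stays safe.
Check on the post-grant state, step by step:
  pool = (0, 2, 1)
  proc-F: need (0, 2, 0) fits (0, 2, 1); releases (2, 0, 0), pool now (2, 2, 1)
  proc-A: need (1, 2, 0) fits (2, 2, 1); releases (0, 1, 1), pool now (2, 3, 2)
  proc-I: need (2, 3, 2) fits (2, 3, 2); releases (0, 1, 2), pool now (2, 4, 4)
  proc-D: need (1, 0, 3) fits (2, 4, 4); releases (0, 0, 3), pool now (2, 4, 7)
  proc-B: need (0, 1, 4) fits (2, 4, 7); releases (1, 2, 0), pool now (3, 6, 7)


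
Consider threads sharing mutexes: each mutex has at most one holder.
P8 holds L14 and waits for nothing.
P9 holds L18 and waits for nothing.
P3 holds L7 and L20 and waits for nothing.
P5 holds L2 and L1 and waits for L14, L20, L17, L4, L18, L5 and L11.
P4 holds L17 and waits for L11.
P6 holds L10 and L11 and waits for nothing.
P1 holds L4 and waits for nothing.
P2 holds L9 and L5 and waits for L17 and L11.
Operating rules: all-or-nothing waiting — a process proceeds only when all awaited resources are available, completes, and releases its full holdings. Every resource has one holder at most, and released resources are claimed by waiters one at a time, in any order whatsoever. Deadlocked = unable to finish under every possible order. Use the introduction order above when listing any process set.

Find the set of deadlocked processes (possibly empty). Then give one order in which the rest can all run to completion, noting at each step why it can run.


Nothing here is deadlocked.
Key observation: the waits form no ring: some process can always run, and its releases unblock the others one by one.
One completion order for the rest: P6, P9, P1, P4, P2, P3, P8, P5.
Step-by-step check:
  run P6 (it waits on nothing); releases L10 and L11
  run P9 (it waits on nothing); releases L18
  run P1 (it waits on nothing); releases L4
  P4 waits on L11 — all released -> runs and releases L17
  P2 waits on L17 and L11 — all released -> runs and releases L9 and L5
  run P3 (it waits on nothing); releases L7 and L20
  run P8 (it waits on nothing); releases L14
  P5 waits on L14, L20, L17, L4, L18, L5 and L11 — all released -> runs and releases L2 and L1


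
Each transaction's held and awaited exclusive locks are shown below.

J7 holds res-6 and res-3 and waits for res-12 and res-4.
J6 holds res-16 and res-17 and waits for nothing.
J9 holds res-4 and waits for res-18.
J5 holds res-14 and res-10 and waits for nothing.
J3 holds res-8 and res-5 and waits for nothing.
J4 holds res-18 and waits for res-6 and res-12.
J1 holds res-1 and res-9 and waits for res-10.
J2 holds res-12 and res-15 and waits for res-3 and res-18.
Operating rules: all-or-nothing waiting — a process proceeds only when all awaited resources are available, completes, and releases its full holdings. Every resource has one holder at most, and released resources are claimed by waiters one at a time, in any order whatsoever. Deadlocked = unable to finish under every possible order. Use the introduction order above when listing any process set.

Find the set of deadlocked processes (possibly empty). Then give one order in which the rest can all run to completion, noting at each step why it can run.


The deadlocked set is J7, J9, J4 and J2.
Key observation: the wait chain closes on itself along J7 -> J9 -> J4 -> J7; J2 is caught in further circular waits.
One completion order for the rest: J5, J1, J6, J3.
Step-by-step check:
  J5: no waits; runs immediately, freeing res-14 and res-10
  J1 waits on res-10 — all released -> runs and releases res-1 and res-9
  J6: no waits; runs immediately, freeing res-16 and res-17
  J3: no waits; runs immediately, freeing res-8 and res-5
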